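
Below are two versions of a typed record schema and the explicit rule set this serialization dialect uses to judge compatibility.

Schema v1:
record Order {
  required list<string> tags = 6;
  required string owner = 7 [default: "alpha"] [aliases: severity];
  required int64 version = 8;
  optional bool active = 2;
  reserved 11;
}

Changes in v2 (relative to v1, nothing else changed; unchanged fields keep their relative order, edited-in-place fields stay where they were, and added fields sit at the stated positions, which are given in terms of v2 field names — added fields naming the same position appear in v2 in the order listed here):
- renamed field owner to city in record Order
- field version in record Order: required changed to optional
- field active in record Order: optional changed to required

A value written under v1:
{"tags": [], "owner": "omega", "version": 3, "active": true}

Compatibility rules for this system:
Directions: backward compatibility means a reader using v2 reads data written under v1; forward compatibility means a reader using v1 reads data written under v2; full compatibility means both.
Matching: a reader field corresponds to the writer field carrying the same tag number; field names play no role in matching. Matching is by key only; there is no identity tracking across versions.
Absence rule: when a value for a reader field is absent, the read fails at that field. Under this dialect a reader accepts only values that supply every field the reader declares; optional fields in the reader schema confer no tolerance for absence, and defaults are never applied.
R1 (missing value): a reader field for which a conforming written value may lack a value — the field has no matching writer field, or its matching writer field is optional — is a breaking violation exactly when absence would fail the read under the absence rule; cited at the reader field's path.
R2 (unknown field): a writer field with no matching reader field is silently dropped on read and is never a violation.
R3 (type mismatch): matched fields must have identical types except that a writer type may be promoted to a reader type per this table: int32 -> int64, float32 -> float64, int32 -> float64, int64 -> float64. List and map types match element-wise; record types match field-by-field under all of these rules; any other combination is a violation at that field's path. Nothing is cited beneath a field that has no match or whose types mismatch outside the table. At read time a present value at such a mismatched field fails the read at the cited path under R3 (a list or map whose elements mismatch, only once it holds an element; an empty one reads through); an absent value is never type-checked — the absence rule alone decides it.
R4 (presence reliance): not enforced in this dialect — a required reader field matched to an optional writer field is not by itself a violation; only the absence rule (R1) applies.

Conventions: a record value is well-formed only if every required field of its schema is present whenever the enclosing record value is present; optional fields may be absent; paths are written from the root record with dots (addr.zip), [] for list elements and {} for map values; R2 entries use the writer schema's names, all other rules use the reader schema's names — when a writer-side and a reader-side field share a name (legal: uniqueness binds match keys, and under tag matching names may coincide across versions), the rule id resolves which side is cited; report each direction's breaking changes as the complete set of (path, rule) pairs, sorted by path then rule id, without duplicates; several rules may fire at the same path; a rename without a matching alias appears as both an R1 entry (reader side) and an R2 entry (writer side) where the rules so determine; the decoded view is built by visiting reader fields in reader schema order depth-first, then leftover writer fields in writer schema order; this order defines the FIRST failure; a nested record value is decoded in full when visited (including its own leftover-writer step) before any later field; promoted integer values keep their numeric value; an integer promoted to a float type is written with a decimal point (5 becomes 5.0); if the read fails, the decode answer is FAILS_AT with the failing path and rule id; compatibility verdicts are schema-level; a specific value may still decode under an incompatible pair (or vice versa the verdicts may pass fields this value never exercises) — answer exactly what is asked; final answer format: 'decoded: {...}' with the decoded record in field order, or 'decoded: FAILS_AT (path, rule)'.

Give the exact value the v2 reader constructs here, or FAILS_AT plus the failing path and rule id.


arrows below run writer -> reader for Order
decode (reader v2):
  tags := []
  city := "omega" (from writer owner)
  version := 3
  active := true
  => decoded: {"tags": [], "city": "omega", "version": 3, "active": true}
ruling out the remaining Order differences:
  field version in record Order: required changed to optional -> a verdict-level change on Order — the shown value reads the same
  field active in record Order: optional changed to required -> a verdict-level change on Order — the shown value reads the same

decoded: {"tags": [], "city": "omega", "version": 3, "active": true}


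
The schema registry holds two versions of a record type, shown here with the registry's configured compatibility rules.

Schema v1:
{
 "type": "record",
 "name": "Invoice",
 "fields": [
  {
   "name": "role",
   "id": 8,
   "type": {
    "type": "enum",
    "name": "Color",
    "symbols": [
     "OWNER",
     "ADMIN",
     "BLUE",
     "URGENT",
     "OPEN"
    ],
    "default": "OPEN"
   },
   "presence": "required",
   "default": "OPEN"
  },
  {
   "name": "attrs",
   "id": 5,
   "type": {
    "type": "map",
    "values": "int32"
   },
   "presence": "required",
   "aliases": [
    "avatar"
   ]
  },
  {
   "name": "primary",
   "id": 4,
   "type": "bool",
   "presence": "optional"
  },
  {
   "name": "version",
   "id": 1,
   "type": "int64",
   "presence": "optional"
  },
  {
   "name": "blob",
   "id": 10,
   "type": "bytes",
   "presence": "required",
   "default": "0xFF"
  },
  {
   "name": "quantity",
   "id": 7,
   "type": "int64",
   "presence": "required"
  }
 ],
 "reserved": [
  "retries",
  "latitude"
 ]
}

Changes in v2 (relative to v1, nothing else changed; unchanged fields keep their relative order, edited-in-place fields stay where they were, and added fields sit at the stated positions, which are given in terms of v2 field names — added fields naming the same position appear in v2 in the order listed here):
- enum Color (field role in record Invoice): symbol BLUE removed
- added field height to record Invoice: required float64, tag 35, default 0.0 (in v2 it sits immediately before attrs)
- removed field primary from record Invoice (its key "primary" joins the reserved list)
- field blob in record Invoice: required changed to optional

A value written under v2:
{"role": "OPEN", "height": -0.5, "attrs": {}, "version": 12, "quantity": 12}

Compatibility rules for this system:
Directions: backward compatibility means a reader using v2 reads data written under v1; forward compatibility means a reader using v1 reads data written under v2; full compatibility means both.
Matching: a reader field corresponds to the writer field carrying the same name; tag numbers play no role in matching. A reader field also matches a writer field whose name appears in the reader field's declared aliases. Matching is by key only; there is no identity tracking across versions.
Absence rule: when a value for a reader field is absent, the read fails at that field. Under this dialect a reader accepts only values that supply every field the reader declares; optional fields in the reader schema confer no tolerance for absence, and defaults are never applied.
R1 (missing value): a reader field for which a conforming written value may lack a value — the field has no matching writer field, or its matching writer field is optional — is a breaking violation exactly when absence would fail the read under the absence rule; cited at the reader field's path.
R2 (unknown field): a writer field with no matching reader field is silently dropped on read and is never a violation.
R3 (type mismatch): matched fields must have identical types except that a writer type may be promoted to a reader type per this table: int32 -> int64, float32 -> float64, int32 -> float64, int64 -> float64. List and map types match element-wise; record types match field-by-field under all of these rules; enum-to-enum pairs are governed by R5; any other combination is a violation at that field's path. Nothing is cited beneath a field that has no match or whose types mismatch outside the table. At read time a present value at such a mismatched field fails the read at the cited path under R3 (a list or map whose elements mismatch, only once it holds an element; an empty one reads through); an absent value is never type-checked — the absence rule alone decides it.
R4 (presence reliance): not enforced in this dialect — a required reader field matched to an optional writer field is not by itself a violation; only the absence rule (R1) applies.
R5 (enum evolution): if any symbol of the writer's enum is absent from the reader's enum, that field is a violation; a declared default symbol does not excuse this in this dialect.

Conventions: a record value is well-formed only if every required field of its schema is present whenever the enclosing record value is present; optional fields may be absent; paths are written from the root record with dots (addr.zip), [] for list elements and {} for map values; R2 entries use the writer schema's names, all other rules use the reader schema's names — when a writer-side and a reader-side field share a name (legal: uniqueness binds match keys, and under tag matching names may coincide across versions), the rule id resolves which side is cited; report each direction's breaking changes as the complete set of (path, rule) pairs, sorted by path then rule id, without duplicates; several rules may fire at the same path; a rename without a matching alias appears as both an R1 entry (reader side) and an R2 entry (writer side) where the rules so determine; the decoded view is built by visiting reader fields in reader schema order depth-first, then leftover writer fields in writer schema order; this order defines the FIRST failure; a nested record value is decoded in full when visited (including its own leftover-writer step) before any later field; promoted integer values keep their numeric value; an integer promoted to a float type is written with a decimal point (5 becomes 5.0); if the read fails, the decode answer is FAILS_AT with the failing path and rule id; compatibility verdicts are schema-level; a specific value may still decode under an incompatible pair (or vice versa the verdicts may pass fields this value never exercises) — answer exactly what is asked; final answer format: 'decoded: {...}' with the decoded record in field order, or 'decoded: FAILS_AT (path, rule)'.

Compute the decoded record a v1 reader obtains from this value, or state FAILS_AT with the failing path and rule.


the writer's type comes first in each Invoice pair
decoding the Invoice value with the v1 reader:
  role := "OPEN"
  attrs := {}
  read fails at primary under R1 (no fill)
  => FAILS_AT (primary, R1)
checking off the Invoice differences that do not matter here:
  enum Color (field role in record Invoice): symbol BLUE removed -> affects the rule determinations only; this particular Invoice value decodes identically
  added field height to record Invoice: required float64, tag 35, default 0.0 (in v2 it sits immediately before attrs) -> affects the rule determinations only; this particular Invoice value decodes identically
  field blob in record Invoice: required changed to optional -> affects the rule determinations only; this particular Invoice value decodes identically

decoded: FAILS_AT (primary, R1)


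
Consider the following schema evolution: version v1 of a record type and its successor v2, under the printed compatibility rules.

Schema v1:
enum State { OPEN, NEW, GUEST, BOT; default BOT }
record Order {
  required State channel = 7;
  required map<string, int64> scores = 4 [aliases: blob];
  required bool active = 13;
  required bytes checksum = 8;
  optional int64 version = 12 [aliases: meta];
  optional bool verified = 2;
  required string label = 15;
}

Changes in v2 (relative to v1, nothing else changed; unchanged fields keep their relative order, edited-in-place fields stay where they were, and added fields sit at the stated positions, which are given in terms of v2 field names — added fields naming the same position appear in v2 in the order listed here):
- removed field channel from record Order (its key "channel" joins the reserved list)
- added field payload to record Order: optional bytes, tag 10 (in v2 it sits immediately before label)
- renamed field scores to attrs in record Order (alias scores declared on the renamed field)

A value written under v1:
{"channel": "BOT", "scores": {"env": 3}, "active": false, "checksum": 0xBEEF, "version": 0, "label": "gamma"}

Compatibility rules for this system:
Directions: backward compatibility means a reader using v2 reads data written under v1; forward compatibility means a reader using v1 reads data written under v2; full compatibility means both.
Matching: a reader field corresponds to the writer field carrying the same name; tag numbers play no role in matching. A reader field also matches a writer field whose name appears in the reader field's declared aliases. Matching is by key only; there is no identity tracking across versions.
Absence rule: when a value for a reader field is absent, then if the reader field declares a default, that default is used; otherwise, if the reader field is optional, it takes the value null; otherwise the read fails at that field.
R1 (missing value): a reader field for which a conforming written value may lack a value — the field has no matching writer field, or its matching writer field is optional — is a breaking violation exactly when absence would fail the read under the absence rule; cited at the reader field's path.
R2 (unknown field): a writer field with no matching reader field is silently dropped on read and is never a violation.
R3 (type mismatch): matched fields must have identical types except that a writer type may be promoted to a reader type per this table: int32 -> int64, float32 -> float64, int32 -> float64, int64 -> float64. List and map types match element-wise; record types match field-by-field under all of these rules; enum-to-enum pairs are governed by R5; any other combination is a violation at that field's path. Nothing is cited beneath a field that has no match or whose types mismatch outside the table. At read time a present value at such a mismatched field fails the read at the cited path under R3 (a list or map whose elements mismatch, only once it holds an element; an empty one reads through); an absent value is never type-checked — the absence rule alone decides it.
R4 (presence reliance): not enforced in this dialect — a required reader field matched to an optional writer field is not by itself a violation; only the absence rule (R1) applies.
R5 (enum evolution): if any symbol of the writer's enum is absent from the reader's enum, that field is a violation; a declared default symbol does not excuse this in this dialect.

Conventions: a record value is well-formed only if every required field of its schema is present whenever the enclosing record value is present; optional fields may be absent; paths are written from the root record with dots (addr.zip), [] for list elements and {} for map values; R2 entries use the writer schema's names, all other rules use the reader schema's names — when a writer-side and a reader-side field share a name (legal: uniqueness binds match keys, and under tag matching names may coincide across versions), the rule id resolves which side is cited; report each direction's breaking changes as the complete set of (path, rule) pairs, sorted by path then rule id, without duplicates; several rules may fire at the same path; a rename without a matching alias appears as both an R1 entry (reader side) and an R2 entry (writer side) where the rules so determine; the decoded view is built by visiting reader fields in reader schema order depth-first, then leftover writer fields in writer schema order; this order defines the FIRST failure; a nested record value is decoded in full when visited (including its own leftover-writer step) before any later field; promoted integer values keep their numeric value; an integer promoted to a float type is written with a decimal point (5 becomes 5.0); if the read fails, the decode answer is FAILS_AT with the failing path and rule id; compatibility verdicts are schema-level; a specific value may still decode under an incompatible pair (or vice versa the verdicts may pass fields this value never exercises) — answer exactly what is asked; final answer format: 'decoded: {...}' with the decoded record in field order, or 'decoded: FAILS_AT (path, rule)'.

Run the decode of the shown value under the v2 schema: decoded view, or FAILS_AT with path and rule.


the writer's type comes first in each Order pair
decode walk for Order under reader schema v2:
  attrs := {"env": 3} (from writer scores)
  active := false
  checksum := 0xBEEF
  version := 0
  verified := null (not supplied -> null)
  payload := null (not supplied -> null)
  label := "gamma"
  writer channel: unmatched, discarded
  => decoded: {"attrs": {"env": 3}, "active": false, "checksum": 0xBEEF, "version": 0, "verified": null, "payload": null, "label": "gamma"}

decoded: {"attrs": {"env": 3}, "active": false, "checksum": 0xBEEF, "version": 0, "verified": null, "payload": null, "label": "gamma"}


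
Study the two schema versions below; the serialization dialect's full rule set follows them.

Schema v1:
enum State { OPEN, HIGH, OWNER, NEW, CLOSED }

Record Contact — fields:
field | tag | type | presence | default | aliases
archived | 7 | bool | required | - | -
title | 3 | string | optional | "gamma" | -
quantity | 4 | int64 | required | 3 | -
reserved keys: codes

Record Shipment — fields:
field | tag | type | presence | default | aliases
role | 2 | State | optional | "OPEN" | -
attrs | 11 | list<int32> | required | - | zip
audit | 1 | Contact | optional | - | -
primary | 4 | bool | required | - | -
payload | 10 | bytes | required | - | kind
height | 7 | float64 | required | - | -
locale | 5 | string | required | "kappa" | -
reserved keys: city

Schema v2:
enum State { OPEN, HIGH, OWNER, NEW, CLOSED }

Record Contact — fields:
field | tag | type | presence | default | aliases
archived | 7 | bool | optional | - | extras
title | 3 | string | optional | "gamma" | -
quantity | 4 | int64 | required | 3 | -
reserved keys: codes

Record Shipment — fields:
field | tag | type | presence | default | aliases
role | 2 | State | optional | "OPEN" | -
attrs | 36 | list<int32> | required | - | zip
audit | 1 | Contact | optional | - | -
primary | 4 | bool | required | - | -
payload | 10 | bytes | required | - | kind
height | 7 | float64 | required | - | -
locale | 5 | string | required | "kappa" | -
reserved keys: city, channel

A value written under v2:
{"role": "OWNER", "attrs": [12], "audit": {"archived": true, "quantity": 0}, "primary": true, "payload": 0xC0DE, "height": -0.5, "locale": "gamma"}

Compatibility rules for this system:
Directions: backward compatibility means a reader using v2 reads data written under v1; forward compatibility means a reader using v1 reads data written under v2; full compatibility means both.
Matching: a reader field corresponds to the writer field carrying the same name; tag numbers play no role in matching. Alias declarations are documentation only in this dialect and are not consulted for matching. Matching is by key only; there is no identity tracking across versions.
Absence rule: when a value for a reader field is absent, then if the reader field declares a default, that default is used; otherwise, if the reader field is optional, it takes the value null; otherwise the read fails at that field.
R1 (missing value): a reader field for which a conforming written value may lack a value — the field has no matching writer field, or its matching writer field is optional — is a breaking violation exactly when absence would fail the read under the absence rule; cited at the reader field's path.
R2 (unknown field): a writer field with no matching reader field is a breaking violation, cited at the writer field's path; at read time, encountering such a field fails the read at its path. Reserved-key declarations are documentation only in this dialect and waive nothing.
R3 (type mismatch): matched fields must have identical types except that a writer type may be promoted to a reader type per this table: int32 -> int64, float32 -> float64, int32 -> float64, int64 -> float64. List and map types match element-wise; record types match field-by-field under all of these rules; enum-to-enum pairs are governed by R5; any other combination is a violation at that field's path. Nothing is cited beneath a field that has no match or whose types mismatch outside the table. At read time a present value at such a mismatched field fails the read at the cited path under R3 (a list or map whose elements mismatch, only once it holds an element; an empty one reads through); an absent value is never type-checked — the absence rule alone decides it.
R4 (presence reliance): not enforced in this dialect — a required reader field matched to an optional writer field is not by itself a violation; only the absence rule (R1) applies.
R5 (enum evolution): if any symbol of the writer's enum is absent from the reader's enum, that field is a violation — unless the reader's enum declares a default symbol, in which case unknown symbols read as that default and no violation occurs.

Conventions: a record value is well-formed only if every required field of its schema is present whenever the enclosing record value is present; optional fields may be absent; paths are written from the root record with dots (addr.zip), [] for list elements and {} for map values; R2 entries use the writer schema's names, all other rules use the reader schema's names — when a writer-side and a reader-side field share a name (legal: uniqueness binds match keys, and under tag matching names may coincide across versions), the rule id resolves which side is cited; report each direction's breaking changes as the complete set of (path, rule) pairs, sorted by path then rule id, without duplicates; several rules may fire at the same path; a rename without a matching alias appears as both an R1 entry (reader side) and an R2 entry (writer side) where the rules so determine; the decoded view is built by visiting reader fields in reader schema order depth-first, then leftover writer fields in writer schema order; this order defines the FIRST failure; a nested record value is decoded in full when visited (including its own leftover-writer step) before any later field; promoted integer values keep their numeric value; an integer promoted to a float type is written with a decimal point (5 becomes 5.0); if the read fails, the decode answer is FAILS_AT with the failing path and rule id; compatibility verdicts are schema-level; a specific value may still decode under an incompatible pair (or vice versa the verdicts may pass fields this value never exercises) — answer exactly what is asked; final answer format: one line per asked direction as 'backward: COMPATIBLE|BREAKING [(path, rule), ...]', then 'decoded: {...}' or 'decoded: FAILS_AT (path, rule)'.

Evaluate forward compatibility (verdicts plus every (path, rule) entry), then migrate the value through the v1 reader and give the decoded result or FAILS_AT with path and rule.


forward: BREAKING [(audit.archived, R1)]; decoded: {"role": "OWNER", "attrs": [12], "audit": {"archived": true, "title": "gamma", "quantity": 0}, "primary": true, "payload": 0xC0DE, "height": -0.5, "locale": "gamma"}

in Shipment below, arrows point writer -> reader
forward on Shipment — v1 reading data written by v2:
  role: State -> State, writer optional; from role
  attrs: list<int32> -> list<int32>, writer required; from attrs
  audit: Contact -> Contact, writer optional; from audit
  primary: bool -> bool, writer required; from primary
  payload: bytes -> bytes, writer required; from payload
  height: float64 -> float64, writer required; from height
  locale: string -> string, writer required; from locale
  audit.archived: bool -> bool, writer optional; from audit.archived
  audit.title: string -> string, writer optional; from audit.title
  audit.quantity: int64 -> int64, writer required; from audit.quantity
  violation R1 at audit.archived
  => forward: BREAKING (1)
decoding the Shipment value with the v1 reader:
  role := "OWNER"
  attrs := [12]
  audit.archived := true
  audit.title := "gamma" (no value, default fills)
  audit.quantity := 0
  primary := true
  payload := 0xC0DE
  height := -0.5
  locale := "gamma"
  => decoded: {"role": "OWNER", "attrs": [12], "audit": {"archived": true, "title": "gamma", "quantity": 0}, "primary": true, "payload": 0xC0DE, "height": -0.5, "locale": "gamma"}
remaining Shipment differences; none change what is asked:
  field attrs in record Shipment: tag 11 changed to 36 -> no rule fires on it in Shipment's dialect; the asked verdict holds


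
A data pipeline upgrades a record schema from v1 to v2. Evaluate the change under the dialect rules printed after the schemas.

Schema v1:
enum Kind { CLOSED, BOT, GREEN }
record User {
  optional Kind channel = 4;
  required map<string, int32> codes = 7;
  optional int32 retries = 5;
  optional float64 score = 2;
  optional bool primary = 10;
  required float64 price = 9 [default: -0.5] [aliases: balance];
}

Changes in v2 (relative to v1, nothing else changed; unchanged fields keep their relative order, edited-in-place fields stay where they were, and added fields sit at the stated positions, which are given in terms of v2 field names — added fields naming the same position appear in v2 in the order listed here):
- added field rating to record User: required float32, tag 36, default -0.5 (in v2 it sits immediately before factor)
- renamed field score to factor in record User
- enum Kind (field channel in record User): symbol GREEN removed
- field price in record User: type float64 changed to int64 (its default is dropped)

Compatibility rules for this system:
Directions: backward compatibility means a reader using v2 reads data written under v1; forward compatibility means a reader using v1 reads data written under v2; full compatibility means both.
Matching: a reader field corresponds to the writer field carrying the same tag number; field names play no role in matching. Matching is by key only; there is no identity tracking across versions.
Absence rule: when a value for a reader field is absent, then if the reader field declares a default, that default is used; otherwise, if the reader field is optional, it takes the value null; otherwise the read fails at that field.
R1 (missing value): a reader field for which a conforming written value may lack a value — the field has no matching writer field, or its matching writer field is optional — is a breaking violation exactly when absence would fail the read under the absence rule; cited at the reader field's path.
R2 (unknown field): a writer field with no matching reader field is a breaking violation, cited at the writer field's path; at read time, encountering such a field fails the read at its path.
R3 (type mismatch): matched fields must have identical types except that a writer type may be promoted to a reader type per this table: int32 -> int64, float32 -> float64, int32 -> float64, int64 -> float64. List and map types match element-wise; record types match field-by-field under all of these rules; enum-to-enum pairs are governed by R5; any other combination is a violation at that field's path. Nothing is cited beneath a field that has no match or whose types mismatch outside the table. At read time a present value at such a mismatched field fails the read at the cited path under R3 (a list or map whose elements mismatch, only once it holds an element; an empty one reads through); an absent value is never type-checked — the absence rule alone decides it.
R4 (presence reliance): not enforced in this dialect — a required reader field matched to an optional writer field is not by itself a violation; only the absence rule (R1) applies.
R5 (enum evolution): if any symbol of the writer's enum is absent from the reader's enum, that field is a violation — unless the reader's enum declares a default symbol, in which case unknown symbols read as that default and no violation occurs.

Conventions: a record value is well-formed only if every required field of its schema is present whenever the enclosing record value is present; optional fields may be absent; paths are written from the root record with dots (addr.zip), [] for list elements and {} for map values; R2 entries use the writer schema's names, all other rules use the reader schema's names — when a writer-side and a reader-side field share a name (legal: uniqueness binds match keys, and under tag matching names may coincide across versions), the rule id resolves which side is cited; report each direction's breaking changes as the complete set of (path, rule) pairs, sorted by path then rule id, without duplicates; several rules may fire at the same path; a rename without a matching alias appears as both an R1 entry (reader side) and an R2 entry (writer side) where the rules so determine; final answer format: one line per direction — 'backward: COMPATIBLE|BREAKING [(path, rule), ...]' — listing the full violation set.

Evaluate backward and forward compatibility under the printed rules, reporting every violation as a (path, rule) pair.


each type pair in User: writer, then reader
backward on User — v2 reading data written by v1:
  Kind -> Kind, writer optional: channel aligns to channel
  map<string, int32> -> map<string, int32>, writer required: codes aligns to codes
  int32 -> int32, writer optional: retries aligns to retries
  rating has no writer counterpart
  float64 -> float64, writer optional: factor aligns to score
  bool -> bool, writer optional: primary aligns to primary
  float64 -> int64, writer required: price aligns to price
  R5 fires at channel
  R3 fires at price
  => 2 violation(s): backward is BREAKING for User
forward on User — v1 reading data written by v2:
  Kind -> Kind, writer optional: channel aligns to channel
  map<string, int32> -> map<string, int32>, writer required: codes aligns to codes
  int32 -> int32, writer optional: retries aligns to retries
  float64 -> float64, writer optional: score aligns to factor
  bool -> bool, writer optional: primary aligns to primary
  int64 -> float64, writer required: price aligns to price
  writer field rating has no reader counterpart
  R2 fires at rating
  => 1 violation(s): forward is BREAKING for User

backward: BREAKING [(channel, R5), (price, R3)]; forward: BREAKING [(rating, R2)]


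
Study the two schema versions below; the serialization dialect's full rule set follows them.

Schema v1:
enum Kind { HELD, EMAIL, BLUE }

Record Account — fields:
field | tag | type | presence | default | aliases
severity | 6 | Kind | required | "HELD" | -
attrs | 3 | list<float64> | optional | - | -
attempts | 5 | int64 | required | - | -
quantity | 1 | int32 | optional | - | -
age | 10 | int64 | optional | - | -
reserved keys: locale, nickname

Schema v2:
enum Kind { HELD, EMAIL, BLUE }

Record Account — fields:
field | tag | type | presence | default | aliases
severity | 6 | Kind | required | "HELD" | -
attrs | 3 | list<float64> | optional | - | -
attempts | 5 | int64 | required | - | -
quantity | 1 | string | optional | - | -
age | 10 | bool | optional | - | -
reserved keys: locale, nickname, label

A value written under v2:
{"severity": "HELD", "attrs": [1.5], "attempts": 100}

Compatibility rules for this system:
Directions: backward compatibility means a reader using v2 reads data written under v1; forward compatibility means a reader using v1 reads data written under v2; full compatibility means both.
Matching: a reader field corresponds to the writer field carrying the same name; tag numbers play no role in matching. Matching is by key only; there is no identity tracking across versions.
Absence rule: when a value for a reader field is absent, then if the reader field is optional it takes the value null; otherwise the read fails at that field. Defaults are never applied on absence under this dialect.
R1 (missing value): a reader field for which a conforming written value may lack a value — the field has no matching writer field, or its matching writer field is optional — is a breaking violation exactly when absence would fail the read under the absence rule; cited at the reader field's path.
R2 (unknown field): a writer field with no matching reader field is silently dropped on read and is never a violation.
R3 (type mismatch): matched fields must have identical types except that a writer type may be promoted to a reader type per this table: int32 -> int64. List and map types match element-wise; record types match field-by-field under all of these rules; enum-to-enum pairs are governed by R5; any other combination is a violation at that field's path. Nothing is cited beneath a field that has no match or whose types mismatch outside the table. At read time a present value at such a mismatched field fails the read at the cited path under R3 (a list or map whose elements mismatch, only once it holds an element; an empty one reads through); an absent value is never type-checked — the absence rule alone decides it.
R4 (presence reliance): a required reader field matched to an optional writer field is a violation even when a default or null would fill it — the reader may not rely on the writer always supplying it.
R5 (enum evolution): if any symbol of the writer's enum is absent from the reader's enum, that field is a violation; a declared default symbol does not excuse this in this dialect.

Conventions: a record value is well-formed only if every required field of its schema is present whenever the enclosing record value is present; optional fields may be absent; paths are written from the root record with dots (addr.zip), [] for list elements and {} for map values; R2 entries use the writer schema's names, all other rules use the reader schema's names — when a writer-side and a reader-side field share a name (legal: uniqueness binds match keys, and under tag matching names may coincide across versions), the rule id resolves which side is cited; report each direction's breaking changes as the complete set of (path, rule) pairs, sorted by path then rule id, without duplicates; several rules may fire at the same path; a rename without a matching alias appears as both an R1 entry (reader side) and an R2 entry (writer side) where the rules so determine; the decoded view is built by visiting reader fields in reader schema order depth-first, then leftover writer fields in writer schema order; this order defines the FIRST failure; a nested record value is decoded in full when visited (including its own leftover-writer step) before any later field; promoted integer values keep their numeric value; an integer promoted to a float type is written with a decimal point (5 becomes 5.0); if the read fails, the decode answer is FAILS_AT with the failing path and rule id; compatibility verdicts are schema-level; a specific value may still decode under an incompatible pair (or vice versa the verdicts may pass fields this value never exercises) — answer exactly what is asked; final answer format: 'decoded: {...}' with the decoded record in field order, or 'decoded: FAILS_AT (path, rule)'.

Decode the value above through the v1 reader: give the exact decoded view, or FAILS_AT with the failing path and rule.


arrows below run writer -> reader for Account
migrating the Account value to v1:
  severity := "HELD"
  attrs := [1.5]
  attempts := 100
  quantity := null (absent, optional -> null)
  age := null (absent, optional -> null)
  => decoded: {"severity": "HELD", "attrs": [1.5], "attempts": 100, "quantity": null, "age": null}
diffs on Account not affecting the asked answer:
  field age in record Account: type int64 changed to bool -> a verdict-level change on Account — the shown value reads the same
  field quantity in record Account: type int32 changed to string -> a verdict-level change on Account — the shown value reads the same

decoded: {"severity": "HELD", "attrs": [1.5], "attempts": 100, "quantity": null, "age": null}


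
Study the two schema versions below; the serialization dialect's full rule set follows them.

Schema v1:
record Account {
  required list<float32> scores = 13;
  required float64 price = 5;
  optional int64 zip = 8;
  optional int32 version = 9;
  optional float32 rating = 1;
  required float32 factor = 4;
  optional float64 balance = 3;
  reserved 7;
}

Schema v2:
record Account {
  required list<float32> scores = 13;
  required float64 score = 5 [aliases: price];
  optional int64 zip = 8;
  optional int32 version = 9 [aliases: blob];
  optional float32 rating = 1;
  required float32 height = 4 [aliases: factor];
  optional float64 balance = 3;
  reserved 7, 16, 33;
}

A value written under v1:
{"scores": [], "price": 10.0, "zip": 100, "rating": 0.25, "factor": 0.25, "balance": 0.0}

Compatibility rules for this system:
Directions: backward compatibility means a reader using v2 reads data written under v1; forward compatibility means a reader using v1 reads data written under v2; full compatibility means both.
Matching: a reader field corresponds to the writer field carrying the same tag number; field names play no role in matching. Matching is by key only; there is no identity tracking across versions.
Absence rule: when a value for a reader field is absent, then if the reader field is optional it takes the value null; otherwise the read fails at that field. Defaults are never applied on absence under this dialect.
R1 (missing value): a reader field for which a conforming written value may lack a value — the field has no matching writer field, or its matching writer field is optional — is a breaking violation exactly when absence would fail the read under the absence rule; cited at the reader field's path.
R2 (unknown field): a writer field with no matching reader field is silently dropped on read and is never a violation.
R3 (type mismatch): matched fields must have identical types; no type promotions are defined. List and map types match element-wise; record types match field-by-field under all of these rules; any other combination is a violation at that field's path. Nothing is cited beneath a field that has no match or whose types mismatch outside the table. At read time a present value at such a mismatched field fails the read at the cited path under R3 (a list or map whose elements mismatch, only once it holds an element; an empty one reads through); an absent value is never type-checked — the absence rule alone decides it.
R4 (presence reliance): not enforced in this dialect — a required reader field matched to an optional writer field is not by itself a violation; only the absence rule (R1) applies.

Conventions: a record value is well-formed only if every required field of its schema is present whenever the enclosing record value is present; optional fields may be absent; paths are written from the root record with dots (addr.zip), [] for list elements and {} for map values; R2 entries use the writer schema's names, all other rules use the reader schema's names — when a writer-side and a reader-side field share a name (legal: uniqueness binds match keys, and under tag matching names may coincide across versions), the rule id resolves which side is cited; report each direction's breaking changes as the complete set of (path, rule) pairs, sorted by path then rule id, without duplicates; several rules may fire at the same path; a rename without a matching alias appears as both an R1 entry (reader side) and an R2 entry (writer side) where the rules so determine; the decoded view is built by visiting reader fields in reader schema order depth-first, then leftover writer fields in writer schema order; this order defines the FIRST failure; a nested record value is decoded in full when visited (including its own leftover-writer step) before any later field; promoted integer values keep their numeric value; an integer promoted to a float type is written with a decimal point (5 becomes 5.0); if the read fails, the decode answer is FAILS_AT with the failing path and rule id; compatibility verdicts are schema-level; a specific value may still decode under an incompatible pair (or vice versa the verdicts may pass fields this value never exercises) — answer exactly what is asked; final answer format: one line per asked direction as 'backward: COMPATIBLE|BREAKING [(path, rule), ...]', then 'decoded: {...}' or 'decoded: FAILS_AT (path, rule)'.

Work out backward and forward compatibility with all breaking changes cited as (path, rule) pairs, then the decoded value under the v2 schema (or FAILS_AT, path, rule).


arrows below run writer -> reader for Account
backward for Account (reader v2, writer v1):
  writer required, list<float32> -> list<float32>: reader scores maps from writer scores
  writer required, float64 -> float64: reader score maps from writer price
  writer optional, int64 -> int64: reader zip maps from writer zip
  writer optional, int32 -> int32: reader version maps from writer version
  writer optional, float32 -> float32: reader rating maps from writer rating
  writer required, float32 -> float32: reader height maps from writer factor
  writer optional, float64 -> float64: reader balance maps from writer balance
  => no violations; backward on Account: COMPATIBLE
forward for Account (reader v1, writer v2):
  writer required, list<float32> -> list<float32>: reader scores maps from writer scores
  writer required, float64 -> float64: reader price maps from writer score
  writer optional, int64 -> int64: reader zip maps from writer zip
  writer optional, int32 -> int32: reader version maps from writer version
  writer optional, float32 -> float32: reader rating maps from writer rating
  writer required, float32 -> float32: reader factor maps from writer height
  writer optional, float64 -> float64: reader balance maps from writer balance
  => no violations; forward on Account: COMPATIBLE
decode walk for Account under reader schema v2:
  scores := []
  score := 10.0 (from writer price)
  zip := 100
  version := null (absent, optional -> null)
  rating := 0.25
  height := 0.25 (from writer factor)
  balance := 0.0
  => decoded: {"scores": [], "score": 10.0, "zip": 100, "version": null, "rating": 0.25, "height": 0.25, "balance": 0.0}

backward: COMPATIBLE []; forward: COMPATIBLE []; decoded: {"scores": [], "score": 10.0, "zip": 100, "version": null, "rating": 0.25, "height": 0.25, "balance": 0.0}
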